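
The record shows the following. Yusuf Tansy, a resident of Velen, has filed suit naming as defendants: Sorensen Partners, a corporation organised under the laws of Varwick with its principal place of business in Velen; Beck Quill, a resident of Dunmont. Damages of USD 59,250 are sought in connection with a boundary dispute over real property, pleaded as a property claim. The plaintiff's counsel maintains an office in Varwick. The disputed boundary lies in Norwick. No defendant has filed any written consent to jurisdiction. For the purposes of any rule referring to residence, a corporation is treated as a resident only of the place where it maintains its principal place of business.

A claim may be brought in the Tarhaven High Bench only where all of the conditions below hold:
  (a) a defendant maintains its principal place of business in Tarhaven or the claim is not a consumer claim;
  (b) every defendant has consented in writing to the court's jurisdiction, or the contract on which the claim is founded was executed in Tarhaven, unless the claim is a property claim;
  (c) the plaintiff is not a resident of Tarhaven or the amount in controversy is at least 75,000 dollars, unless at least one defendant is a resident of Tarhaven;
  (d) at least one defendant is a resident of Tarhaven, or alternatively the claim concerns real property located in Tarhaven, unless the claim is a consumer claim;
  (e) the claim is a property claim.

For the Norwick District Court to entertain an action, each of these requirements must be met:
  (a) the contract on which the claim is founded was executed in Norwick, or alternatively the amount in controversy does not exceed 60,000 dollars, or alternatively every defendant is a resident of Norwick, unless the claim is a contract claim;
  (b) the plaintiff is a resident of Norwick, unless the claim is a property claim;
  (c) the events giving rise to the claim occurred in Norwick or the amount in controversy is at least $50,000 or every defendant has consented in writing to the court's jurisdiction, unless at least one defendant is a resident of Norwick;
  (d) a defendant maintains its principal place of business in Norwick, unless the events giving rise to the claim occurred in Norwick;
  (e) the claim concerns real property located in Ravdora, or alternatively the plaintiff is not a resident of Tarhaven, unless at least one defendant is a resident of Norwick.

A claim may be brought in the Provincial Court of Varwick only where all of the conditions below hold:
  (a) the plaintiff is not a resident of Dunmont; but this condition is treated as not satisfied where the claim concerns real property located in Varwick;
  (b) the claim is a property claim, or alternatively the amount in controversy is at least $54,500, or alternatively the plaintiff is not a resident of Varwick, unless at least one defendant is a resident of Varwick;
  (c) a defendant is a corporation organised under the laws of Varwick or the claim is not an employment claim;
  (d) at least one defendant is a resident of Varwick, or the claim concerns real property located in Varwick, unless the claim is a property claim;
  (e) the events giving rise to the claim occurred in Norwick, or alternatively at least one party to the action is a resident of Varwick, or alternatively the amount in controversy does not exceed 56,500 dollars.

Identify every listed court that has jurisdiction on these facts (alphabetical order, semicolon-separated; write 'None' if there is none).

the Norwick District Court; the Provincial Court of Varwick

The Tarhaven High Bench:
  (a) The claim is a property claim, not a consumer claim, which satisfies one of the alternatives. Satisfied.
  (b) No such written consent has been filed; no contract (and hence no place of execution) is alleged — none of the alternatives is met. The proviso rescues it, though: the claim is a property claim. Met.
  (c) The plaintiff resides in Velen, which is not Tarhaven — that alternative is enough. Condition met.
  (d) No defendant resides in Tarhaven (they reside in Velen, Dunmont); the property lies in Norwick, not Tarhaven — no alternative holds. Nor does the 'unless' clause help: the claim is a property claim, not a consumer claim. Condition not met.
  (e) The claim is a property claim. Met.
  → Not every requirement is met — no jurisdiction.
The Norwick District Court:
  (a) The amount in controversy is USD 59,250, within the USD 60,000 ceiling, so one alternative holds. Met.
  (b) The plaintiff resides in Velen, not Norwick. The proviso rescues it, though: the claim is a property claim. Satisfied.
  (c) The operative events occurred in Norwick, so this disjunct is met. Condition met.
  (d) The corporate defendant(s) have their principal place of business in Velen, not Norwick. However, the operative events occurred in Norwick, so the 'unless' proviso supplies this condition. Satisfied.
  (e) The plaintiff resides in Velen, which is not Tarhaven, which satisfies one of the alternatives. Condition met.
  → Every requirement is satisfied — jurisdiction.
The Provincial Court of Varwick:
  (a) The plaintiff resides in Velen, which is not Dunmont. The carve-out does not apply: the property lies in Norwick, not Varwick. Condition met.
  (b) The claim is a property claim — that alternative is enough. Condition met.
  (c) Sorensen Partners is organised under the laws of Varwick, which satisfies one of the alternatives. Condition met.
  (d) No defendant resides in Varwick (they reside in Velen, Dunmont); the property lies in Norwick, not Varwick — none of the alternatives is met. However, the claim is a property claim, so the 'unless' proviso supplies this condition. Satisfied.
  (e) The operative events occurred in Norwick, so one alternative holds. Met.
  → The court has jurisdiction.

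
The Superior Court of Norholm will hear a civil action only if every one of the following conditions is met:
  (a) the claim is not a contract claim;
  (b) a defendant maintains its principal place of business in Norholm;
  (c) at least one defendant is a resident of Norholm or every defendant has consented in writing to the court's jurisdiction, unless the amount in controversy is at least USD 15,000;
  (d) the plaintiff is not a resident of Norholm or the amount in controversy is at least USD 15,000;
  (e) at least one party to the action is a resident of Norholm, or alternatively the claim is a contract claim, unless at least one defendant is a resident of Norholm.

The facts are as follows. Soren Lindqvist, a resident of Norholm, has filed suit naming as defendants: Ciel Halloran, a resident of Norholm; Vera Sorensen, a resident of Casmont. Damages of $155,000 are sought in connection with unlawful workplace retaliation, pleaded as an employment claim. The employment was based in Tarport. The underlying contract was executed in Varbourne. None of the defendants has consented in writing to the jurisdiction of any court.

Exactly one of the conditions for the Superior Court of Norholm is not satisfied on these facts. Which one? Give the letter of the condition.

The Superior Court of Norholm:
  (a) The claim is an employment claim, not a contract claim. Condition met.
  (b) No defendant is a corporation. Fails.
  (c) Ciel Halloran resides in Norholm, which satisfies one of the alternatives. Condition met.
  (d) The amount in controversy is 155,000 dollars, which meets the USD 15,000 floor, which satisfies one of the alternatives. Met.
  (e) Soren Lindqvist resides in Norholm — that alternative is enough. Condition met.
Only condition (b) fails.

(b)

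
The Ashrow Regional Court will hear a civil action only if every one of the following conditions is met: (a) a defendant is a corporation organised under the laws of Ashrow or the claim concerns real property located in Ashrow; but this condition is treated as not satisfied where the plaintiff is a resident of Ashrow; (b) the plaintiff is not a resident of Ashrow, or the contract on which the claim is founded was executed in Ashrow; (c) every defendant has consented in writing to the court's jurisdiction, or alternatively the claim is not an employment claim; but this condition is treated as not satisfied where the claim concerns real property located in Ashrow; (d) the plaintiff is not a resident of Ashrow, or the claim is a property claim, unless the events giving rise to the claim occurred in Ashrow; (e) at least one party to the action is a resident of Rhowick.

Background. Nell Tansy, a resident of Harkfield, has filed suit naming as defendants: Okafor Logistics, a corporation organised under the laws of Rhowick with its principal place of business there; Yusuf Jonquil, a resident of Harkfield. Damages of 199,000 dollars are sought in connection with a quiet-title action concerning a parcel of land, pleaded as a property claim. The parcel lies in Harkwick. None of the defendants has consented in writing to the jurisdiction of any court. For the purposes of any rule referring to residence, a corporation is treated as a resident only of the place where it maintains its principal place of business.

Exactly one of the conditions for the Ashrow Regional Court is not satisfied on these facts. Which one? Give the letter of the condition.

The Ashrow Regional Court:
  (a) The corporate defendant(s) are organised in Rhowick, not Ashrow; the property lies in Harkwick, not Ashrow — no alternative holds. Not met.
  (b) The plaintiff resides in Harkfield, which is not Ashrow, so this disjunct is met. Condition met.
  (c) The claim is a property claim, not an employment claim, so one alternative holds. The exception is not triggered, since the property lies in Harkwick, not Ashrow. Satisfied.
  (d) The plaintiff resides in Harkfield, which is not Ashrow — that alternative is enough. Satisfied.
  (e) Okafor Logistics resides in Rhowick. Condition met.
Only condition (a) fails.

(a)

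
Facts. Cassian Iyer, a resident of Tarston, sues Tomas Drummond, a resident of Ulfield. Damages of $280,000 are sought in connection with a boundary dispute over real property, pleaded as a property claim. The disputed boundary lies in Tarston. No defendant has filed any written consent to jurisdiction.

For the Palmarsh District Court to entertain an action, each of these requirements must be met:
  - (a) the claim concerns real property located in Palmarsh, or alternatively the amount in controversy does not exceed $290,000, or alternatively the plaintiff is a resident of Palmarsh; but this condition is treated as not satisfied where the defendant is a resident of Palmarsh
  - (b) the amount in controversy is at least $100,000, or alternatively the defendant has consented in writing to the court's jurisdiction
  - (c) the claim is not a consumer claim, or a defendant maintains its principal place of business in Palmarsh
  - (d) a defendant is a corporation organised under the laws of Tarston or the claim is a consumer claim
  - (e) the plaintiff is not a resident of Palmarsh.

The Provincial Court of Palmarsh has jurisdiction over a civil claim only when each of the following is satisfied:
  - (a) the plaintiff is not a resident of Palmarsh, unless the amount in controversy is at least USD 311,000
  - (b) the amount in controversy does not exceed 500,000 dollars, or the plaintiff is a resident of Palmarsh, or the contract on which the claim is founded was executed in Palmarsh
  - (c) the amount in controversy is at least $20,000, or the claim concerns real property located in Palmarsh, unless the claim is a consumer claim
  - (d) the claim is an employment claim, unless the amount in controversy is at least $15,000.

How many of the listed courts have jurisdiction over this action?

The Palmarsh District Court:
  (a) The amount in controversy is 280,000 dollars, within the 290,000 dollars ceiling — that alternative is enough. And the carve-out is inapplicable — the defendant resides in Ulfield, not Palmarsh. Met.
  (b) The amount in controversy is 280,000 dollars, which meets the $100,000 floor — that alternative is enough. Satisfied.
  (c) The claim is a property claim, not a consumer claim, which satisfies one of the alternatives. Condition met.
  (d) No defendant is a corporation; the claim is a property claim, not a consumer claim — none of the alternatives is met. Not satisfied.
  (e) The plaintiff resides in Tarston, which is not Palmarsh. Met.
  → No jurisdiction.
The Provincial Court of Palmarsh:
  (a) The plaintiff resides in Tarston, which is not Palmarsh. Condition met.
  (b) The amount in controversy is USD 280,000, within the $500,000 ceiling, so this disjunct is met. Met.
  (c) The amount in controversy is $280,000, which meets the USD 20,000 floor, so this disjunct is met. Condition met.
  (d) The claim is a property claim, not an employment claim. However, the amount in controversy is 280,000 dollars, which meets the 15,000 dollars floor, so the 'unless' proviso supplies this condition. Satisfied.
  → The court has jurisdiction.
Courts with jurisdiction: the Provincial Court of Palmarsh — 1 in total.

1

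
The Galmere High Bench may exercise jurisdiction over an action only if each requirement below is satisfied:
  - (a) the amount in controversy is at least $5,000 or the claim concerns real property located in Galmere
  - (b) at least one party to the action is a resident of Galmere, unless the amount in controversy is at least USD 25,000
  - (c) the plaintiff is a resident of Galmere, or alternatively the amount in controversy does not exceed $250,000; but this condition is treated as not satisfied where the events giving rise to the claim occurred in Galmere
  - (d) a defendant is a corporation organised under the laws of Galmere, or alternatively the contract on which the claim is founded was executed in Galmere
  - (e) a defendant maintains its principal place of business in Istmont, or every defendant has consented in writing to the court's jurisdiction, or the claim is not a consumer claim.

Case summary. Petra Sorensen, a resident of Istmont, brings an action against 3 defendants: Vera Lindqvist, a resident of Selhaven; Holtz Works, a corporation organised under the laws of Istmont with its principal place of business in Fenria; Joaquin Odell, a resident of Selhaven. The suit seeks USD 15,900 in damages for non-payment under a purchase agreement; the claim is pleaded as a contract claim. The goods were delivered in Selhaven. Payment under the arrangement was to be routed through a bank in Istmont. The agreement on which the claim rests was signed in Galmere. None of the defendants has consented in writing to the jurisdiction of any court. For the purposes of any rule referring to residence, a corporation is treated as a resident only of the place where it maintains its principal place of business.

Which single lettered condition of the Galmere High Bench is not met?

The Galmere High Bench:
  (a) The amount in controversy is $15,900, which meets the USD 5,000 floor, so this disjunct is met. Satisfied.
  (b) No party resides in Galmere. The proviso offers no rescue either, since the amount in controversy is USD 15,900, below the $25,000 floor. Not satisfied.
  (c) The amount in controversy is USD 15,900, within the 250,000 dollars ceiling — that alternative is enough. The carve-out does not apply: the operative events occurred in Selhaven, not Galmere. Satisfied.
  (d) The contract was executed in Galmere, so one alternative holds. Satisfied.
  (e) The claim is a contract claim, not a consumer claim — that alternative is enough. Satisfied.
Only condition (b) fails.

(b)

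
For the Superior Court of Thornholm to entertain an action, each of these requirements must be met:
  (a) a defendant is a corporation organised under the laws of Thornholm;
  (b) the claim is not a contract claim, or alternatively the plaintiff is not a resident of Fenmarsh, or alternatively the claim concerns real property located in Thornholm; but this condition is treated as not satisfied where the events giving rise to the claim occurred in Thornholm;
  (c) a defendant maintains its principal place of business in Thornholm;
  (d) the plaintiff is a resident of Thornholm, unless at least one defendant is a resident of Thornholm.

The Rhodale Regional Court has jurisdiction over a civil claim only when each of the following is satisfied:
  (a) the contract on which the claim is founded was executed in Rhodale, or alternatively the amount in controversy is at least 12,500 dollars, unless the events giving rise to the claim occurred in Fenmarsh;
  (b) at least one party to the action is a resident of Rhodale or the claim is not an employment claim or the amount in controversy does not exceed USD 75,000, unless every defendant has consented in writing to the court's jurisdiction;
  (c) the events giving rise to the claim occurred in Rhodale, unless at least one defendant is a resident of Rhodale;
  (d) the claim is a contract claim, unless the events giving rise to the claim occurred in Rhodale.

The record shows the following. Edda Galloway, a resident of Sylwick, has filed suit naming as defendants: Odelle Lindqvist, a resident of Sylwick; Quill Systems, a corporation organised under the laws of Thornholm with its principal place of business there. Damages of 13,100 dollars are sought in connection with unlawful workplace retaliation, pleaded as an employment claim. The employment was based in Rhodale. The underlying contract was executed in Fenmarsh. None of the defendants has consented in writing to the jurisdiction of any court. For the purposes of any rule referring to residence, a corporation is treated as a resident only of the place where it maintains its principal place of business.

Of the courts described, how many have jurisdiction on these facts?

2

The Superior Court of Thornholm:
  (a) Quill Systems is organised under the laws of Thornholm. Condition met.
  (b) The claim is an employment claim, not a contract claim — that alternative is enough. And the carve-out is inapplicable — the operative events occurred in Rhodale, not Thornholm. Satisfied.
  (c) Quill Systems has its principal place of business in Thornholm. Met.
  (d) The plaintiff resides in Sylwick, not Thornholm. The proviso rescues it, though: Quill Systems resides in Thornholm. Met.
  → Jurisdiction lies.
The Rhodale Regional Court:
  (a) The amount in controversy is $13,100, which meets the USD 12,500 floor — that alternative is enough. Condition met.
  (b) The amount in controversy is USD 13,100, within the $75,000 ceiling, so one alternative holds. Condition met.
  (c) The operative events occurred in Rhodale. Met.
  (d) The claim is an employment claim, not a contract claim. But the operative events occurred in Rhodale, and the 'unless' clause therefore excuses the requirement. Satisfied.
  → Every requirement is satisfied — jurisdiction.
Courts with jurisdiction: the Superior Court of Thornholm, the Rhodale Regional Court — 2 in total.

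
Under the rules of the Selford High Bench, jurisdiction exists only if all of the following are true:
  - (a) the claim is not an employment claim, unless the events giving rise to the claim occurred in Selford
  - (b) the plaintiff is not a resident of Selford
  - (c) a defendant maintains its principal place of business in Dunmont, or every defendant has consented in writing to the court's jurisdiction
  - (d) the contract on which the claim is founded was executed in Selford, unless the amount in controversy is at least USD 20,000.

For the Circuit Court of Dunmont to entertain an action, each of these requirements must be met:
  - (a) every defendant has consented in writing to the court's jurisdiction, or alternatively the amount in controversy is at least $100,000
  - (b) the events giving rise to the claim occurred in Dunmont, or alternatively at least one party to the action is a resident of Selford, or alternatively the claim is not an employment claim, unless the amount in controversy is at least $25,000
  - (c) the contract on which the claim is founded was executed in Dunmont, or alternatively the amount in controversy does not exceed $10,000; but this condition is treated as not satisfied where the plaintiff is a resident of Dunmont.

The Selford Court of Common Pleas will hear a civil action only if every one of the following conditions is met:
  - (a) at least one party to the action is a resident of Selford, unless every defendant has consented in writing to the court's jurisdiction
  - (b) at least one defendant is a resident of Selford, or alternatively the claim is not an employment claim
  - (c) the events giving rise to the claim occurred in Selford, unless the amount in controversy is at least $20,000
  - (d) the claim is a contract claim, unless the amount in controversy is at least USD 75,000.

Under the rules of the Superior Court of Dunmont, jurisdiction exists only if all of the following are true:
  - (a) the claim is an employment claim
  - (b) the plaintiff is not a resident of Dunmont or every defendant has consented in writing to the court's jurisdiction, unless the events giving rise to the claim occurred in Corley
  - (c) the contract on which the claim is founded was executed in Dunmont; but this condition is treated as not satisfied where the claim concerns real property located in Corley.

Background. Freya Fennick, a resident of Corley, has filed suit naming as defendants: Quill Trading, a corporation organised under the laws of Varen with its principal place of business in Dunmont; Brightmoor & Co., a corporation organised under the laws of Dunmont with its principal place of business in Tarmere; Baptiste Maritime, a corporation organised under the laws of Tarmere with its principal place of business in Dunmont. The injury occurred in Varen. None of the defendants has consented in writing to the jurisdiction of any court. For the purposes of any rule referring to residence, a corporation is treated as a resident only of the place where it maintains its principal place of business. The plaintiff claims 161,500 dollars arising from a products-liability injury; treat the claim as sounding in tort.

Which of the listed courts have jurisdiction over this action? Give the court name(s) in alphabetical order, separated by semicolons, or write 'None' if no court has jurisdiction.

The Selford High Bench:
  (a) The claim is a tort claim, not an employment claim. Met.
  (b) The plaintiff resides in Corley, which is not Selford. Condition met.
  (c) Quill Trading has its principal place of business in Dunmont, so this disjunct is met. Met.
  (d) No contract (and hence no place of execution) is alleged. However, the amount in controversy is $161,500, which meets the 20,000 dollars floor, so the 'unless' proviso supplies this condition. Condition met.
  → The court has jurisdiction.
The Circuit Court of Dunmont:
  (a) The amount in controversy is 161,500 dollars, which meets the $100,000 floor, so one alternative holds. Satisfied.
  (b) The claim is a tort claim, not an employment claim, so this disjunct is met. Condition met.
  (c) No contract (and hence no place of execution) is alleged; the amount in controversy is 161,500 dollars, above the USD 10,000 ceiling — every alternative fails. Not satisfied.
  → The court lacks jurisdiction.
The Selford Court of Common Pleas:
  (a) No party resides in Selford. Nor does the 'unless' clause help: no such written consent has been filed. Not satisfied.
  (b) The claim is a tort claim, not an employment claim, so one alternative holds. Satisfied.
  (c) The operative events occurred in Varen, not Selford. The proviso rescues it, though: the amount in controversy is $161,500, which meets the $20,000 floor. Met.
  (d) The claim is a tort claim, not a contract claim. However, the amount in controversy is $161,500, which meets the 75,000 dollars floor, so the 'unless' proviso supplies this condition. Condition met.
  → No jurisdiction.
The Superior Court of Dunmont:
  (a) The claim is a tort claim, not an employment claim. Not satisfied.
  (b) The plaintiff resides in Corley, which is not Dunmont, so one alternative holds. Condition met.
  (c) No contract (and hence no place of execution) is alleged. Not met.
  → No jurisdiction.

the Selford High Bench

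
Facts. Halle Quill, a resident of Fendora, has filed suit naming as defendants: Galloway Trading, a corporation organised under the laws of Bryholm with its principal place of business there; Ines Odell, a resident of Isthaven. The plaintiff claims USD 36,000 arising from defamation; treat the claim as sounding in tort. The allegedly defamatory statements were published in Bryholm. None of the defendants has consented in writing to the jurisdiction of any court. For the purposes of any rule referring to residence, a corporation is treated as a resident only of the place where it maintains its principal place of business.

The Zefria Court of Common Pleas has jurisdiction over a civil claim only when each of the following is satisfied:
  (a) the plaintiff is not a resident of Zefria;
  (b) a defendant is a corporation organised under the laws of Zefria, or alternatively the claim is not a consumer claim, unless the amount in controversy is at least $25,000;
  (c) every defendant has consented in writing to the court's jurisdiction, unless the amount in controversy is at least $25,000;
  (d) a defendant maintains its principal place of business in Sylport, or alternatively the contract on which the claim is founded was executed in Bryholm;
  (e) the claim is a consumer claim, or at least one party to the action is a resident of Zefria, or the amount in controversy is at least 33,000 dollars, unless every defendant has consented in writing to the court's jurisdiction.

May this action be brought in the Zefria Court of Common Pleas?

No

The Zefria Court of Common Pleas:
  (a) The plaintiff resides in Fendora, which is not Zefria. Condition met.
  (b) The claim is a tort claim, not a consumer claim — that alternative is enough. Satisfied.
  (c) No such written consent has been filed. The proviso rescues it, though: the amount in controversy is 36,000 dollars, which meets the $25,000 floor. Met.
  (d) The corporate defendant(s) have their principal place of business in Bryholm, not Sylport; no contract (and hence no place of execution) is alleged — none of the alternatives is met. Condition not met.
  (e) The amount in controversy is 36,000 dollars, which meets the USD 33,000 floor, so this disjunct is met. Condition met.
  → The court lacks jurisdiction.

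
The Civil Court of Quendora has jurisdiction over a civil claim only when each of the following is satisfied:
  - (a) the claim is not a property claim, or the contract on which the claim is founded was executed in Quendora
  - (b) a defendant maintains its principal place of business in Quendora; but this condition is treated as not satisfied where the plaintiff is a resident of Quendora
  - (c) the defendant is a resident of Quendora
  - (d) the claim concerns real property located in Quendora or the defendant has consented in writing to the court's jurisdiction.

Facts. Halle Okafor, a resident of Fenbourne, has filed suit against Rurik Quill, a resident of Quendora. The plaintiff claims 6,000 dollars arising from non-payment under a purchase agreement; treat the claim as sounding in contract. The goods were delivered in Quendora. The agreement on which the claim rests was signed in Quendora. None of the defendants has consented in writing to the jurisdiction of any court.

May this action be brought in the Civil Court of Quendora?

No

The Civil Court of Quendora:
  (a) The claim is a contract claim, not a property claim, so one alternative holds. Condition met.
  (b) No defendant is a corporation. Not met.
  (c) The defendant resides in Quendora. Satisfied.
  (d) The claim does not concern real property; no such written consent has been filed — no alternative holds. Not satisfied.
  → At least one condition fails; no jurisdiction.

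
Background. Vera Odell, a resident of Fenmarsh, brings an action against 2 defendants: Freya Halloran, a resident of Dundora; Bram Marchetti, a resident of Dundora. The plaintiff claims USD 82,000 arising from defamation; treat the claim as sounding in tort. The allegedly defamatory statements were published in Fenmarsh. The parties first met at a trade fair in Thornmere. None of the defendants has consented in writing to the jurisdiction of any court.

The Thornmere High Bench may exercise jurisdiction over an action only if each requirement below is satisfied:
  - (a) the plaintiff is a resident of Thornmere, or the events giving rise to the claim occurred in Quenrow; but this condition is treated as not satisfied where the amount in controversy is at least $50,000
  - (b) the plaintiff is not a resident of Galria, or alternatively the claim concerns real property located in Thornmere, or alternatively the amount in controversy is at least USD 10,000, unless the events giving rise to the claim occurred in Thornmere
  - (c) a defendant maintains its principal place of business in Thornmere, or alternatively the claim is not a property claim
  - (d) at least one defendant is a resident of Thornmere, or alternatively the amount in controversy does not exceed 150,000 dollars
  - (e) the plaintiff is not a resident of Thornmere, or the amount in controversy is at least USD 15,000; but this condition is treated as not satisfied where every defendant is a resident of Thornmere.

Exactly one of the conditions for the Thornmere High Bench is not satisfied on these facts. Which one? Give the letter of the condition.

(a)

The Thornmere High Bench:
  (a) The plaintiff resides in Fenmarsh, not Thornmere; the operative events occurred in Fenmarsh, not Quenrow — none of the alternatives is met. Condition not met.
  (b) The plaintiff resides in Fenmarsh, which is not Galria, so one alternative holds. Met.
  (c) The claim is a tort claim, not a property claim — that alternative is enough. Satisfied.
  (d) The amount in controversy is USD 82,000, within the $150,000 ceiling, which satisfies one of the alternatives. Satisfied.
  (e) The plaintiff resides in Fenmarsh, which is not Thornmere — that alternative is enough. And the carve-out is inapplicable — the defendants reside as follows — Freya Halloran in Dundora, Bram Marchetti in Dundora — not all in Thornmere. Condition met.
Only condition (a) fails.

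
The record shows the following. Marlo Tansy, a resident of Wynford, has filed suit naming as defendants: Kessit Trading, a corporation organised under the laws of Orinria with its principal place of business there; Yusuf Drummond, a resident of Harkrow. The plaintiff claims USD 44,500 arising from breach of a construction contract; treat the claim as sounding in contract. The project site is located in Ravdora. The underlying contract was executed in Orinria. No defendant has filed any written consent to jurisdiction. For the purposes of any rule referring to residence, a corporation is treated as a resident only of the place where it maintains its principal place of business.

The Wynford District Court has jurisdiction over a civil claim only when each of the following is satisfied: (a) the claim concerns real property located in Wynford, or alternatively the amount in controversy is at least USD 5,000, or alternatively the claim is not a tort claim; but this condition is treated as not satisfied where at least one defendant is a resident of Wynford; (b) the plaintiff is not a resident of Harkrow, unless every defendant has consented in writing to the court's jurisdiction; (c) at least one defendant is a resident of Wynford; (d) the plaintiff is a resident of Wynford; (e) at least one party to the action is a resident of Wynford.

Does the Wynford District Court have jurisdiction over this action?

The Wynford District Court:
  (a) The amount in controversy is USD 44,500, which meets the $5,000 floor — that alternative is enough. The exception is not triggered, since no defendant resides in Wynford (they reside in Orinria, Harkrow). Met.
  (b) The plaintiff resides in Wynford, which is not Harkrow. Satisfied.
  (c) No defendant resides in Wynford (they reside in Orinria, Harkrow). Condition not met.
  (d) The plaintiff resides in Wynford. Met.
  (e) Marlo Tansy resides in Wynford. Met.
  → Not every requirement is met — no jurisdiction.

No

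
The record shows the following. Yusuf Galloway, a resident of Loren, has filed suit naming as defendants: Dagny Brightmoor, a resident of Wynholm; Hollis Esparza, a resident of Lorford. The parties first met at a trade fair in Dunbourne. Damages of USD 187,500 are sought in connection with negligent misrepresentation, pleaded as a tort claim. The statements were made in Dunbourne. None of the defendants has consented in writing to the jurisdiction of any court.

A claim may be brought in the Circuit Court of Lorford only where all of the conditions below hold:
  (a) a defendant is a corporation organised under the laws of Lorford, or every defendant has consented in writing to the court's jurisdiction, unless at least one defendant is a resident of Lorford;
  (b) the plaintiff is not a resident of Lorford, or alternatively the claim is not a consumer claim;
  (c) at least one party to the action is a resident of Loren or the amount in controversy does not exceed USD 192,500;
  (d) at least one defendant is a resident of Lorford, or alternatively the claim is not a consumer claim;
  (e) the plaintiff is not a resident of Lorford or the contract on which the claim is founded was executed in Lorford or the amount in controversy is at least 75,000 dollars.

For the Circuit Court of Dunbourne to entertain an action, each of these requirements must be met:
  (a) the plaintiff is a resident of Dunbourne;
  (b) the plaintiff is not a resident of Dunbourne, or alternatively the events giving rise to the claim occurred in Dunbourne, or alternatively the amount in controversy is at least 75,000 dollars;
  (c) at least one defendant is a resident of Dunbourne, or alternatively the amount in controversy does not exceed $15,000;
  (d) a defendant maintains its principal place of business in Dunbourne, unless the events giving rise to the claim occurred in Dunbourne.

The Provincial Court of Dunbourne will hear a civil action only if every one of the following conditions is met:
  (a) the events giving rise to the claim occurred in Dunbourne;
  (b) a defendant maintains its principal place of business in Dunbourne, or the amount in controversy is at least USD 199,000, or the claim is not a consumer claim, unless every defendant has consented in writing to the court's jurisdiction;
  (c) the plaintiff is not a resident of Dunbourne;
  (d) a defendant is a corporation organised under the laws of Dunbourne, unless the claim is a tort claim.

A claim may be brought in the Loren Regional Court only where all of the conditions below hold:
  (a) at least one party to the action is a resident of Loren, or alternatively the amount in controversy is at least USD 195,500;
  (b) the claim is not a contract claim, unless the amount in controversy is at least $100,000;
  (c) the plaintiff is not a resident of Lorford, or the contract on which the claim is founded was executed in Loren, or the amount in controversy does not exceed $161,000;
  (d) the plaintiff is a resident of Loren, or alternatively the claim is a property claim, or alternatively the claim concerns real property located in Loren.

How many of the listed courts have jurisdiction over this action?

The Circuit Court of Lorford:
  (a) No defendant is a corporation; no such written consent has been filed — every alternative fails. However, Hollis Esparza resides in Lorford, so the 'unless' proviso supplies this condition. Satisfied.
  (b) The plaintiff resides in Loren, which is not Lorford — that alternative is enough. Condition met.
  (c) Yusuf Galloway resides in Loren, so this disjunct is met. Met.
  (d) Hollis Esparza resides in Lorford — that alternative is enough. Satisfied.
  (e) The plaintiff resides in Loren, which is not Lorford — that alternative is enough. Satisfied.
  → All conditions met; jurisdiction exists.
The Circuit Court of Dunbourne:
  (a) The plaintiff resides in Loren, not Dunbourne. Not satisfied.
  (b) The plaintiff resides in Loren, which is not Dunbourne, so one alternative holds. Satisfied.
  (c) No defendant resides in Dunbourne (they reside in Wynholm, Lorford); the amount in controversy is USD 187,500, above the USD 15,000 ceiling — no alternative holds. Not met.
  (d) No defendant is a corporation. The proviso rescues it, though: the operative events occurred in Dunbourne. Satisfied.
  → The court lacks jurisdiction.
The Provincial Court of Dunbourne:
  (a) The operative events occurred in Dunbourne. Satisfied.
  (b) The claim is a tort claim, not a consumer claim — that alternative is enough. Met.
  (c) The plaintiff resides in Loren, which is not Dunbourne. Satisfied.
  (d) No defendant is a corporation. However, the claim is a tort claim, so the 'unless' proviso supplies this condition. Met.
  → The court has jurisdiction.
The Loren Regional Court:
  (a) Yusuf Galloway resides in Loren, which satisfies one of the alternatives. Met.
  (b) The claim is a tort claim, not a contract claim. Satisfied.
  (c) The plaintiff resides in Loren, which is not Lorford, so one alternative holds. Condition met.
  (d) The plaintiff resides in Loren, so one alternative holds. Met.
  → Jurisdiction lies.
Courts with jurisdiction: the Circuit Court of Lorford, the Provincial Court of Dunbourne, the Loren Regional Court — 3 in total.

3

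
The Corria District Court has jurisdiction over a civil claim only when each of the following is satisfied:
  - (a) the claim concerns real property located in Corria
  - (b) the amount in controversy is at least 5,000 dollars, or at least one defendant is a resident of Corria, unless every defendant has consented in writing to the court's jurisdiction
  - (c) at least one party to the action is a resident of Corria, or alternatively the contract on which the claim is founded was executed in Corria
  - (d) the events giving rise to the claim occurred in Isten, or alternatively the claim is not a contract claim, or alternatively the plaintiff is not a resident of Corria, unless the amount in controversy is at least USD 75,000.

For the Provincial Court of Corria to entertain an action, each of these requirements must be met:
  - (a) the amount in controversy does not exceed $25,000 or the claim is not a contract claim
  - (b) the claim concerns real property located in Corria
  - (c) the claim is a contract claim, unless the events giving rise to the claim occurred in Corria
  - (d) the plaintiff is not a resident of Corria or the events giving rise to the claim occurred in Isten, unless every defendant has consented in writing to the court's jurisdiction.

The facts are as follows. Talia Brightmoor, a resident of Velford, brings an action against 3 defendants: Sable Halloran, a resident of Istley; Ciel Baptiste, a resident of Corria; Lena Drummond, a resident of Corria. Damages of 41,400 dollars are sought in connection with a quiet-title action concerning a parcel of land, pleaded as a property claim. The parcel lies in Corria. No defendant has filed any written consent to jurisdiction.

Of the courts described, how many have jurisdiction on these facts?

The Corria District Court:
  (a) The property lies in Corria. Satisfied.
  (b) The amount in controversy is 41,400 dollars, which meets the $5,000 floor, which satisfies one of the alternatives. Met.
  (c) Ciel Baptiste resides in Corria — that alternative is enough. Condition met.
  (d) The claim is a property claim, not a contract claim, which satisfies one of the alternatives. Met.
  → The court has jurisdiction.
The Provincial Court of Corria:
  (a) The claim is a property claim, not a contract claim, so one alternative holds. Met.
  (b) The property lies in Corria. Met.
  (c) The claim is a property claim, not a contract claim. However, the operative events occurred in Corria, so the 'unless' proviso supplies this condition. Met.
  (d) The plaintiff resides in Velford, which is not Corria, which satisfies one of the alternatives. Condition met.
  → Every requirement is satisfied — jurisdiction.
Courts with jurisdiction: the Corria District Court, the Provincial Court of Corria — 2 in total.

2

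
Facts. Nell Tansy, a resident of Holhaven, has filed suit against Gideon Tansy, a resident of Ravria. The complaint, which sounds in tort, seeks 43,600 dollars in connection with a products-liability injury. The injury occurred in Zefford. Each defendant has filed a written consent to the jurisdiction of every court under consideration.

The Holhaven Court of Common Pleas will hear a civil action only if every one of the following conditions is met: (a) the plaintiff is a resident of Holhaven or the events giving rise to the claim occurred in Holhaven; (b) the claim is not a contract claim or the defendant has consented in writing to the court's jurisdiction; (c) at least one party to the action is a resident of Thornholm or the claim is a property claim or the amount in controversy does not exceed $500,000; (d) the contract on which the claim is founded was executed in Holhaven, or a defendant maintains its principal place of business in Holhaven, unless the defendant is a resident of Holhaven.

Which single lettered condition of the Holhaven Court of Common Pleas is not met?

(d)

The Holhaven Court of Common Pleas:
  (a) The plaintiff resides in Holhaven, which satisfies one of the alternatives. Condition met.
  (b) The claim is a tort claim, not a contract claim, which satisfies one of the alternatives. Satisfied.
  (c) The amount in controversy is 43,600 dollars, within the $500,000 ceiling, so this disjunct is met. Condition met.
  (d) No contract (and hence no place of execution) is alleged; no defendant is a corporation — no alternative holds. And the defendant resides in Ravria, not Holhaven, so the proviso does not save it. Not met.
Only condition (d) fails.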